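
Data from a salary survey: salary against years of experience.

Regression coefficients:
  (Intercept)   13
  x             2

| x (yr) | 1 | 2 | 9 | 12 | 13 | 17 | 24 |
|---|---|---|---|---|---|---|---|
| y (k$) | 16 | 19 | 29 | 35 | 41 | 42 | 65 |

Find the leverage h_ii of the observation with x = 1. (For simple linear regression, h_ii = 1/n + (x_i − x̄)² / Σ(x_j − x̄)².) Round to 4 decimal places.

h = 0.4034

x̄ = (1 + 2 + 9 + 12 + 13 + 17 + 24)/7 = 11.1429
Σ(x − x̄)² = 102.878 + 83.5918 + 4.59184 + 0.734694 + 3.44898 + 34.3061 + 165.306 = 394.857
h = 1/7 + (-10.1429)²/394.857 = 0.142857 + 0.260544 = 0.4034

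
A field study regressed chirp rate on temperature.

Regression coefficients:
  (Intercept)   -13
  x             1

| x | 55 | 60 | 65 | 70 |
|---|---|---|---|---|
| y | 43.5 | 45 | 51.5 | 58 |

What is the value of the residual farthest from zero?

r = -2

x=55: ŷ = -13 + 55 = 42; r = 43.5 − 42 = 1.5
x=60: ŷ = -13 + 60 = 47; r = 45 − 47 = -2
x=65: ŷ = -13 + 65 = 52; r = 51.5 − 52 = -0.5
x=70: ŷ = -13 + 70 = 57; r = 58 − 57 = 1
Largest |r| is 2 at x = 60, residual -2.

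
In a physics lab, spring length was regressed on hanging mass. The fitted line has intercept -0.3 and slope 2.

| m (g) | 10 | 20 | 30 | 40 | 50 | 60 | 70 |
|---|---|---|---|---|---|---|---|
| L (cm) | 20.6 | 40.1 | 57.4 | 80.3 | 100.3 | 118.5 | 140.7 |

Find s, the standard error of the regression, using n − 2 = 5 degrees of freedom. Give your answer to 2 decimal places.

s = 1.37

m=10: ŷ = -0.3 + 2·10 = 19.7; e = 20.6 − 19.7 = 0.9
m=20: ŷ = -0.3 + 2·20 = 39.7; e = 40.1 − 39.7 = 0.4
m=30: ŷ = -0.3 + 2·30 = 59.7; e = 57.4 − 59.7 = -2.3
m=40: ŷ = -0.3 + 2·40 = 79.7; e = 80.3 − 79.7 = 0.6
m=50: ŷ = -0.3 + 2·50 = 99.7; e = 100.3 − 99.7 = 0.6
m=60: ŷ = -0.3 + 2·60 = 119.7; e = 118.5 − 119.7 = -1.2
m=70: ŷ = -0.3 + 2·70 = 139.7; e = 140.7 − 139.7 = 1
SSE = 0.81 + 0.16 + 5.29 + 0.36 + 0.36 + 1.44 + 1 = 9.42
s = √(9.42/5) = √1.884 ≈ 1.37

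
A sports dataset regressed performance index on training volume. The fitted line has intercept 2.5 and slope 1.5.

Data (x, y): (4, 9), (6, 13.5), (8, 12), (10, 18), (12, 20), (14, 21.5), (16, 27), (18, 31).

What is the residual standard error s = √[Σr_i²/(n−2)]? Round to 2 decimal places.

x=4: ŷ = 2.5 + 1.5·4 = 8.5; r = 9 − 8.5 = 0.5
x=6: ŷ = 2.5 + 1.5·6 = 11.5; r = 13.5 − 11.5 = 2
x=8: ŷ = 2.5 + 1.5·8 = 14.5; r = 12 − 14.5 = -2.5
x=10: ŷ = 2.5 + 1.5·10 = 17.5; r = 18 − 17.5 = 0.5
x=12: ŷ = 2.5 + 1.5·12 = 20.5; r = 20 − 20.5 = -0.5
x=14: ŷ = 2.5 + 1.5·14 = 23.5; r = 21.5 − 23.5 = -2
x=16: ŷ = 2.5 + 1.5·16 = 26.5; r = 27 − 26.5 = 0.5
x=18: ŷ = 2.5 + 1.5·18 = 29.5; r = 31 − 29.5 = 1.5
SSE = 0.25 + 4 + 6.25 + 0.25 + 0.25 + 4 + 0.25 + 2.25 = 17.5
s = √(17.5/6) = √2.91667 ≈ 1.71

s = 1.71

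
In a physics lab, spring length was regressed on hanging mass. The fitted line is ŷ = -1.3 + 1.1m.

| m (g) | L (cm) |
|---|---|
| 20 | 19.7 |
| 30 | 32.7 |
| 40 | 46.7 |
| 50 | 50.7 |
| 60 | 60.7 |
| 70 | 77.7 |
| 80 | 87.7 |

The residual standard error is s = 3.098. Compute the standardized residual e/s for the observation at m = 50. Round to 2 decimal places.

-0.97

ŷ = -1.3 + 1.1·50 = 53.7
e = 50.7 − 53.7 = -3
e/s = -3 / 3.098 = -0.97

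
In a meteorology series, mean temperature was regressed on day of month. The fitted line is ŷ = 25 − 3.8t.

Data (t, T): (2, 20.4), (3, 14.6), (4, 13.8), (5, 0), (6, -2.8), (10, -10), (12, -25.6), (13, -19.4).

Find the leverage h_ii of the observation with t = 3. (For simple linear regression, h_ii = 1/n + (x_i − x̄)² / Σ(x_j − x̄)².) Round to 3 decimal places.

t̄ = (2 + 3 + 4 + 5 + 6 + 10 + 12 + 13)/8 = 6.875
Σ(t − t̄)² = 23.7656 + 15.0156 + 8.26562 + 3.51562 + 0.765625 + 9.76562 + 26.2656 + 37.5156 = 124.875
h = 1/8 + (-3.875)²/124.875 = 0.125 + 0.120245 = 0.245

h = 0.245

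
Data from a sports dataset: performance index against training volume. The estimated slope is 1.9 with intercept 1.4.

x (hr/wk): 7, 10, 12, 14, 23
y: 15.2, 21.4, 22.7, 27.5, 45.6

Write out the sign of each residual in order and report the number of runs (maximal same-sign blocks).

x=7: ŷ = 1.4 + 1.9·7 = 14.7; e = 15.2 − 14.7 = 0.5
x=10: ŷ = 1.4 + 1.9·10 = 20.4; e = 21.4 − 20.4 = 1
x=12: ŷ = 1.4 + 1.9·12 = 24.2; e = 22.7 − 24.2 = -1.5
x=14: ŷ = 1.4 + 1.9·14 = 28; e = 27.5 − 28 = -0.5
x=23: ŷ = 1.4 + 1.9·23 = 45.1; e = 45.6 − 45.1 = 0.5
Signs: + + − − +
Runs: +×2, −×2, +×1 → 3

3 runs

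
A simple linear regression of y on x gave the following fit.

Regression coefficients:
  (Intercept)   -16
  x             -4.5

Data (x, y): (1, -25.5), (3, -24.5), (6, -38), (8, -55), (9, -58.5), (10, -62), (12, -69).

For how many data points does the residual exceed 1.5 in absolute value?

5

x=1: ŷ = -16 − 4.5·1 = -20.5; e = -25.5 − (-20.5) = -5
x=3: ŷ = -16 − 4.5·3 = -29.5; e = -24.5 − (-29.5) = 5
x=6: ŷ = -16 − 4.5·6 = -43; e = -38 − (-43) = 5
x=8: ŷ = -16 − 4.5·8 = -52; e = -55 − (-52) = -3
x=9: ŷ = -16 − 4.5·9 = -56.5; e = -58.5 − (-56.5) = -2
x=10: ŷ = -16 − 4.5·10 = -61; e = -62 − (-61) = -1
x=12: ŷ = -16 − 4.5·12 = -70; e = -69 − (-70) = 1
|e| > 1.5: x=1 (|e|=5), x=3 (|e|=5), x=6 (|e|=5), x=8 (|e|=3), x=9 (|e|=2) → 5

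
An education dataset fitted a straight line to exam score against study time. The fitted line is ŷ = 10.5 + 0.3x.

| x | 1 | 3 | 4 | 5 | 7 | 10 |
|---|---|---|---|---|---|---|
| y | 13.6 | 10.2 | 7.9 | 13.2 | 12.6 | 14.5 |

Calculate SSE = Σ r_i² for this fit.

SSE = 26.16

x=1: ŷ = 10.5 + 0.3·1 = 10.8; r = 13.6 − 10.8 = 2.8
x=3: ŷ = 10.5 + 0.3·3 = 11.4; r = 10.2 − 11.4 = -1.2
x=4: ŷ = 10.5 + 0.3·4 = 11.7; r = 7.9 − 11.7 = -3.8
x=5: ŷ = 10.5 + 0.3·5 = 12; r = 13.2 − 12 = 1.2
x=7: ŷ = 10.5 + 0.3·7 = 12.6; r = 12.6 − 12.6 = 0
x=10: ŷ = 10.5 + 0.3·10 = 13.5; r = 14.5 − 13.5 = 1
SSE = 7.84 + 1.44 + 14.44 + 1.44 + 0 + 1 = 26.16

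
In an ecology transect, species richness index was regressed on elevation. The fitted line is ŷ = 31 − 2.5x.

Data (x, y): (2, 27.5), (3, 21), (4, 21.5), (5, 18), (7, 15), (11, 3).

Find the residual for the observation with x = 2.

ŷ = 31 − 2.5·2 = 26
r = 27.5 − 26 = 1.5

r = 1.5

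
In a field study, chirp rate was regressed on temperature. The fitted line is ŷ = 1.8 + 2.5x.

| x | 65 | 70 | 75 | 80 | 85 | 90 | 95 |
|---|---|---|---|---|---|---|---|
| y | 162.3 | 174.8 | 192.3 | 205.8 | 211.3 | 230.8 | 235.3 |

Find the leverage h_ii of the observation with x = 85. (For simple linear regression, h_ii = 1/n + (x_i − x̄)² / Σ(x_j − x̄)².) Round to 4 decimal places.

x̄ = (65 + 70 + 75 + 80 + 85 + 90 + 95)/7 = 80
Σ(x − x̄)² = 225 + 100 + 25 + 0 + 25 + 100 + 225 = 700
h = 1/7 + (5)²/700 = 0.142857 + 0.0357143 = 0.1786

h = 0.1786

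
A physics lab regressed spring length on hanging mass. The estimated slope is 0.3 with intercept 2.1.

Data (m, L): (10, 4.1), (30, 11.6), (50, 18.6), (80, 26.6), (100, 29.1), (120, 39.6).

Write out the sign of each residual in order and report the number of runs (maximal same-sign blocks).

m=10: ŷ = 2.1 + 0.3·10 = 5.1; e = 4.1 − 5.1 = -1
m=30: ŷ = 2.1 + 0.3·30 = 11.1; e = 11.6 − 11.1 = 0.5
m=50: ŷ = 2.1 + 0.3·50 = 17.1; e = 18.6 − 17.1 = 1.5
m=80: ŷ = 2.1 + 0.3·80 = 26.1; e = 26.6 − 26.1 = 0.5
m=100: ŷ = 2.1 + 0.3·100 = 32.1; e = 29.1 − 32.1 = -3
m=120: ŷ = 2.1 + 0.3·120 = 38.1; e = 39.6 − 38.1 = 1.5
Signs: − + + + − +
Runs: −×1, +×3, −×1, +×1 → 4

4 runs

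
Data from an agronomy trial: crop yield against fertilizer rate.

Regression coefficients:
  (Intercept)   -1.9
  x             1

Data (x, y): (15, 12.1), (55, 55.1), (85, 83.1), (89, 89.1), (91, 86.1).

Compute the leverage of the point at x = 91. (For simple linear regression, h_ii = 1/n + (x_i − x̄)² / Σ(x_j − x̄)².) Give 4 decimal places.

h = 0.3361

x̄ = (15 + 55 + 85 + 89 + 91)/5 = 67
Σ(x − x̄)² = 2704 + 144 + 324 + 484 + 576 = 4232
h = 1/5 + (24)²/4232 = 0.2 + 0.136106 = 0.3361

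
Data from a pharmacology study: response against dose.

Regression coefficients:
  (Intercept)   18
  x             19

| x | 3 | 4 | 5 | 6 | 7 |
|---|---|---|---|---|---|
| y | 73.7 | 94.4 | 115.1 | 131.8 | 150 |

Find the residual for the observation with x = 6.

ŷ = 18 + 19·6 = 132
r = 131.8 − 132 = -0.2

r = -0.2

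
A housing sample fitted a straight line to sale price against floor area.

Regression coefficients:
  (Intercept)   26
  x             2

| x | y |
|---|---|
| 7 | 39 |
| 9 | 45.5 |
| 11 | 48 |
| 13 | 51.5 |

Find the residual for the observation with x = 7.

ŷ = 26 + 2·7 = 40
r = 39 − 40 = -1

r = -1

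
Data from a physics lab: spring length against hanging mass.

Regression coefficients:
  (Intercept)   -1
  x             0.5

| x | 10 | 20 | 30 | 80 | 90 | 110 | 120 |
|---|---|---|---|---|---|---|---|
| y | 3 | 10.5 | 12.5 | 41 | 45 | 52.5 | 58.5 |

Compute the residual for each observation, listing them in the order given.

-1, 1.5, -1.5, 2, 1, -1.5, -0.5

x=10: ŷ = -1 + 0.5·10 = 4; r = 3 − 4 = -1
x=20: ŷ = -1 + 0.5·20 = 9; r = 10.5 − 9 = 1.5
x=30: ŷ = -1 + 0.5·30 = 14; r = 12.5 − 14 = -1.5
x=80: ŷ = -1 + 0.5·80 = 39; r = 41 − 39 = 2
x=90: ŷ = -1 + 0.5·90 = 44; r = 45 − 44 = 1
x=110: ŷ = -1 + 0.5·110 = 54; r = 52.5 − 54 = -1.5
x=120: ŷ = -1 + 0.5·120 = 59; r = 58.5 − 59 = -0.5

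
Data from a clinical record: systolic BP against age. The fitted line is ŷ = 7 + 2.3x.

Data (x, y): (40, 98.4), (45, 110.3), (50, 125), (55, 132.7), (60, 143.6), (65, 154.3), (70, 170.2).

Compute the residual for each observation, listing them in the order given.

x=40: ŷ = 7 + 2.3·40 = 99; e = 98.4 − 99 = -0.6
x=45: ŷ = 7 + 2.3·45 = 110.5; e = 110.3 − 110.5 = -0.2
x=50: ŷ = 7 + 2.3·50 = 122; e = 125 − 122 = 3
x=55: ŷ = 7 + 2.3·55 = 133.5; e = 132.7 − 133.5 = -0.8
x=60: ŷ = 7 + 2.3·60 = 145; e = 143.6 − 145 = -1.4
x=65: ŷ = 7 + 2.3·65 = 156.5; e = 154.3 − 156.5 = -2.2
x=70: ŷ = 7 + 2.3·70 = 168; e = 170.2 − 168 = 2.2

-0.6, -0.2, 3, -0.8, -1.4, -2.2, 2.2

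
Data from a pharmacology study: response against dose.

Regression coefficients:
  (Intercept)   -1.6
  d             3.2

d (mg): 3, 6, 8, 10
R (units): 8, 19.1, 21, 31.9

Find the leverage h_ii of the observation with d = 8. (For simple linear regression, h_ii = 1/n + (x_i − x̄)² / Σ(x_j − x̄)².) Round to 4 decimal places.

h = 0.3084

d̄ = (3 + 6 + 8 + 10)/4 = 6.75
Σ(d − d̄)² = 14.0625 + 0.5625 + 1.5625 + 10.5625 = 26.75
h = 1/4 + (1.25)²/26.75 = 0.25 + 0.0584112 = 0.3084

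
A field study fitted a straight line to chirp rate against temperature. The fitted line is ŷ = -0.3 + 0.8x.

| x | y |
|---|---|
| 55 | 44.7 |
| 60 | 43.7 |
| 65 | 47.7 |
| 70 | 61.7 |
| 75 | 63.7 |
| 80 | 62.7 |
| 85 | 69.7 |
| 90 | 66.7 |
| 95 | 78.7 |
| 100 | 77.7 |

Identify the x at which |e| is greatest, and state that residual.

x = 70, e = 6

x=55: ŷ = -0.3 + 0.8·55 = 43.7; e = 44.7 − 43.7 = 1
x=60: ŷ = -0.3 + 0.8·60 = 47.7; e = 43.7 − 47.7 = -4
x=65: ŷ = -0.3 + 0.8·65 = 51.7; e = 47.7 − 51.7 = -4
x=70: ŷ = -0.3 + 0.8·70 = 55.7; e = 61.7 − 55.7 = 6
x=75: ŷ = -0.3 + 0.8·75 = 59.7; e = 63.7 − 59.7 = 4
x=80: ŷ = -0.3 + 0.8·80 = 63.7; e = 62.7 − 63.7 = -1
x=85: ŷ = -0.3 + 0.8·85 = 67.7; e = 69.7 − 67.7 = 2
x=90: ŷ = -0.3 + 0.8·90 = 71.7; e = 66.7 − 71.7 = -5
x=95: ŷ = -0.3 + 0.8·95 = 75.7; e = 78.7 − 75.7 = 3
x=100: ŷ = -0.3 + 0.8·100 = 79.7; e = 77.7 − 79.7 = -2
Largest |e| is 6 at x = 70, residual 6.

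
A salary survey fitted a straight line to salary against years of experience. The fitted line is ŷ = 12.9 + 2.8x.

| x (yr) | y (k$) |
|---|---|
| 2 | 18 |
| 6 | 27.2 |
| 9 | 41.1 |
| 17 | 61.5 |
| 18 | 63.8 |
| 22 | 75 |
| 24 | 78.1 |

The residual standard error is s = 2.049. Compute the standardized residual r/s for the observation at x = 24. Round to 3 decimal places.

ŷ = 12.9 + 2.8·24 = 80.1
r = 78.1 − 80.1 = -2
r/s = -2 / 2.049 = -0.976

-0.976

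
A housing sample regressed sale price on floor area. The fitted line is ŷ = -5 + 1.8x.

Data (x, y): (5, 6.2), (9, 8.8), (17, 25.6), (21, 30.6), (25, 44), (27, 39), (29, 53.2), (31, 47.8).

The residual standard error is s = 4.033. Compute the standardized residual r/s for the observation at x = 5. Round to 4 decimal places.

ŷ = -5 + 1.8·5 = 4
r = 6.2 − 4 = 2.2
r/s = 2.2 / 4.033 = 0.5455

0.5455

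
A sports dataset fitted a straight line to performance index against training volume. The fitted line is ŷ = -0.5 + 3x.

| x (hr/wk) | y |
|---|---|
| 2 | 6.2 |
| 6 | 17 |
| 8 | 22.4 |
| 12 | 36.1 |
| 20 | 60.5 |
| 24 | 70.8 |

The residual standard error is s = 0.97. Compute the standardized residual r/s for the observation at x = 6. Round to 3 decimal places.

-0.515

ŷ = -0.5 + 3·6 = 17.5
r = 17 − 17.5 = -0.5
r/s = -0.5 / 0.97 = -0.515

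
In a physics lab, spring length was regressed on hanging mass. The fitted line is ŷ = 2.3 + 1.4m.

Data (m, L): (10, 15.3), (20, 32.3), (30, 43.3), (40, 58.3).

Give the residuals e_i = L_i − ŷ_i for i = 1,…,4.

-1, 2, -1, 0

m=10: ŷ = 2.3 + 1.4·10 = 16.3; e = 15.3 − 16.3 = -1
m=20: ŷ = 2.3 + 1.4·20 = 30.3; e = 32.3 − 30.3 = 2
m=30: ŷ = 2.3 + 1.4·30 = 44.3; e = 43.3 − 44.3 = -1
m=40: ŷ = 2.3 + 1.4·40 = 58.3; e = 58.3 − 58.3 = 0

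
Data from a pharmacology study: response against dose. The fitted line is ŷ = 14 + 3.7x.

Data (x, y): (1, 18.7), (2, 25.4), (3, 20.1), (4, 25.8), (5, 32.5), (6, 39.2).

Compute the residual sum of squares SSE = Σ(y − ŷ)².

x=1: ŷ = 14 + 3.7·1 = 17.7; r = 18.7 − 17.7 = 1
x=2: ŷ = 14 + 3.7·2 = 21.4; r = 25.4 − 21.4 = 4
x=3: ŷ = 14 + 3.7·3 = 25.1; r = 20.1 − 25.1 = -5
x=4: ŷ = 14 + 3.7·4 = 28.8; r = 25.8 − 28.8 = -3
x=5: ŷ = 14 + 3.7·5 = 32.5; r = 32.5 − 32.5 = 0
x=6: ŷ = 14 + 3.7·6 = 36.2; r = 39.2 − 36.2 = 3
SSE = 1 + 16 + 25 + 9 + 0 + 9 = 60

SSE = 60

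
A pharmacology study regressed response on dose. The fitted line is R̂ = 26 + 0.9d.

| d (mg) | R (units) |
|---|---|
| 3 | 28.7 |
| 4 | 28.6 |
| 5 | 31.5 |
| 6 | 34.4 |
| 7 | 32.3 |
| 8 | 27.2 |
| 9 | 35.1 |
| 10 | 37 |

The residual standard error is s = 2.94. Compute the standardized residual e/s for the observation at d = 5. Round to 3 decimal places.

0.340

R̂ = 26 + 0.9·5 = 30.5
e = 31.5 − 30.5 = 1
e/s = 1 / 2.94 = 0.340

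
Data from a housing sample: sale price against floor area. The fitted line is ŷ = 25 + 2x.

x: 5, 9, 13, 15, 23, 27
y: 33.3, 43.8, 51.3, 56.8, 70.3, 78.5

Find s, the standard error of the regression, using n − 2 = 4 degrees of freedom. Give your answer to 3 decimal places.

x=5: ŷ = 25 + 2·5 = 35; r = 33.3 − 35 = -1.7
x=9: ŷ = 25 + 2·9 = 43; r = 43.8 − 43 = 0.8
x=13: ŷ = 25 + 2·13 = 51; r = 51.3 − 51 = 0.3
x=15: ŷ = 25 + 2·15 = 55; r = 56.8 − 55 = 1.8
x=23: ŷ = 25 + 2·23 = 71; r = 70.3 − 71 = -0.7
x=27: ŷ = 25 + 2·27 = 79; r = 78.5 − 79 = -0.5
SSE = 2.89 + 0.64 + 0.09 + 3.24 + 0.49 + 0.25 = 7.6
s = √(7.6/4) = √1.9 ≈ 1.378

s = 1.378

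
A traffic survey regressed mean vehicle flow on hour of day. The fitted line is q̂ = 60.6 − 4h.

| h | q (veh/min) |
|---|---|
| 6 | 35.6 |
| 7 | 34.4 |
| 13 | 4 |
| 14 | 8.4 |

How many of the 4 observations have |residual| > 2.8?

h=6: q̂ = 60.6 − 4·6 = 36.6; e = 35.6 − 36.6 = -1
h=7: q̂ = 60.6 − 4·7 = 32.6; e = 34.4 − 32.6 = 1.8
h=13: q̂ = 60.6 − 4·13 = 8.6; e = 4 − 8.6 = -4.6
h=14: q̂ = 60.6 − 4·14 = 4.6; e = 8.4 − 4.6 = 3.8
|e| > 2.8: h=13 (|e|=4.6), h=14 (|e|=3.8) → 2

2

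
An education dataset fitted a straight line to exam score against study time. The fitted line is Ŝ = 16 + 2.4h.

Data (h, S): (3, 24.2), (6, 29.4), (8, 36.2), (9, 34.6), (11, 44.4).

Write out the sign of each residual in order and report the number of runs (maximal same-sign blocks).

5 runs

h=3: Ŝ = 16 + 2.4·3 = 23.2; e = 24.2 − 23.2 = 1
h=6: Ŝ = 16 + 2.4·6 = 30.4; e = 29.4 − 30.4 = -1
h=8: Ŝ = 16 + 2.4·8 = 35.2; e = 36.2 − 35.2 = 1
h=9: Ŝ = 16 + 2.4·9 = 37.6; e = 34.6 − 37.6 = -3
h=11: Ŝ = 16 + 2.4·11 = 42.4; e = 44.4 − 42.4 = 2
Signs: + − + − +
Runs: +×1, −×1, +×1, −×1, +×1 → 5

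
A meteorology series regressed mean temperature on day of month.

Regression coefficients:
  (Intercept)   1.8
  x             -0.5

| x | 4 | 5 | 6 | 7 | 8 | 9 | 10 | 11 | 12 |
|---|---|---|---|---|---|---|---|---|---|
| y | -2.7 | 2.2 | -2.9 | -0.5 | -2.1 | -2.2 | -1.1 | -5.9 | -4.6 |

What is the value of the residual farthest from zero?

x=4: ŷ = 1.8 − 0.5·4 = -0.2; r = -2.7 − (-0.2) = -2.5
x=5: ŷ = 1.8 − 0.5·5 = -0.7; r = 2.2 − (-0.7) = 2.9
x=6: ŷ = 1.8 − 0.5·6 = -1.2; r = -2.9 − (-1.2) = -1.7
x=7: ŷ = 1.8 − 0.5·7 = -1.7; r = -0.5 − (-1.7) = 1.2
x=8: ŷ = 1.8 − 0.5·8 = -2.2; r = -2.1 − (-2.2) = 0.1
x=9: ŷ = 1.8 − 0.5·9 = -2.7; r = -2.2 − (-2.7) = 0.5
x=10: ŷ = 1.8 − 0.5·10 = -3.2; r = -1.1 − (-3.2) = 2.1
x=11: ŷ = 1.8 − 0.5·11 = -3.7; r = -5.9 − (-3.7) = -2.2
x=12: ŷ = 1.8 − 0.5·12 = -4.2; r = -4.6 − (-4.2) = -0.4
Largest |r| is 2.9 at x = 5, residual 2.9.

r = 2.9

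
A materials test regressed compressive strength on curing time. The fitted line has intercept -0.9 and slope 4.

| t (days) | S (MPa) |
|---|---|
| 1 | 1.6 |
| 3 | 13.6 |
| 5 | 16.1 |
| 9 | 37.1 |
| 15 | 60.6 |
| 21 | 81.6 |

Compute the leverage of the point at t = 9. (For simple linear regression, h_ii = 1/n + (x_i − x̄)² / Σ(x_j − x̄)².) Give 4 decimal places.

t̄ = (1 + 3 + 5 + 9 + 15 + 21)/6 = 9
Σ(t − t̄)² = 64 + 36 + 16 + 0 + 36 + 144 = 296
h = 1/6 + (0)²/296 = 0.166667 + 0 = 0.1667

h = 0.1667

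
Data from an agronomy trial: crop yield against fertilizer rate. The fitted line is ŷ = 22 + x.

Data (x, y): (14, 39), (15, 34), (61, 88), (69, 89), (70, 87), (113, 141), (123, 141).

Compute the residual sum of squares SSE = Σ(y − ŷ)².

x=14: ŷ = 22 + 14 = 36; e = 39 − 36 = 3
x=15: ŷ = 22 + 15 = 37; e = 34 − 37 = -3
x=61: ŷ = 22 + 61 = 83; e = 88 − 83 = 5
x=69: ŷ = 22 + 69 = 91; e = 89 − 91 = -2
x=70: ŷ = 22 + 70 = 92; e = 87 − 92 = -5
x=113: ŷ = 22 + 113 = 135; e = 141 − 135 = 6
x=123: ŷ = 22 + 123 = 145; e = 141 − 145 = -4
SSE = 9 + 9 + 25 + 4 + 25 + 36 + 16 = 124

SSE = 124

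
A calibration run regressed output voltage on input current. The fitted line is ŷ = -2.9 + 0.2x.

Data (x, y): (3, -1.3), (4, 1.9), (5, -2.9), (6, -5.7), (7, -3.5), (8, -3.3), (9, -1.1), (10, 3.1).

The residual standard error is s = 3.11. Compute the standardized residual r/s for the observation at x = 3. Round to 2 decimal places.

ŷ = -2.9 + 0.2·3 = -2.3
r = -1.3 − (-2.3) = 1
r/s = 1 / 3.11 = 0.32

0.32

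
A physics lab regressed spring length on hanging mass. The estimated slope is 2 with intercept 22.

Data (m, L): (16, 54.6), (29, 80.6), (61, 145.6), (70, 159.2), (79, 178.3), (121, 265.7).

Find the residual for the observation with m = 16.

ŷ = 22 + 2·16 = 54
r = 54.6 − 54 = 0.6

r = 0.6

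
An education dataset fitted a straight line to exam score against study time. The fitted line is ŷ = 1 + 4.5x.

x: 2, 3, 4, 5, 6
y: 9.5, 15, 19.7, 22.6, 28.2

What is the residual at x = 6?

ŷ = 1 + 4.5·6 = 28
e = 28.2 − 28 = 0.2

e = 0.2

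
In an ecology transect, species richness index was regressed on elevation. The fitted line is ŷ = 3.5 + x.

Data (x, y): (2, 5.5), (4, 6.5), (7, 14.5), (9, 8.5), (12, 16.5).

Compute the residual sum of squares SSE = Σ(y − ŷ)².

x=2: ŷ = 3.5 + 2 = 5.5; r = 5.5 − 5.5 = 0
x=4: ŷ = 3.5 + 4 = 7.5; r = 6.5 − 7.5 = -1
x=7: ŷ = 3.5 + 7 = 10.5; r = 14.5 − 10.5 = 4
x=9: ŷ = 3.5 + 9 = 12.5; r = 8.5 − 12.5 = -4
x=12: ŷ = 3.5 + 12 = 15.5; r = 16.5 − 15.5 = 1
SSE = 0 + 1 + 16 + 16 + 1 = 34

SSE = 34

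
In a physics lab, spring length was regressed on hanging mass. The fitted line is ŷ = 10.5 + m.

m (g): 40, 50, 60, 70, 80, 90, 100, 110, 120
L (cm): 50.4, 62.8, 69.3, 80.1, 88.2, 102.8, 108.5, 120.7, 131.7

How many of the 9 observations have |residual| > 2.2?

m=40: ŷ = 10.5 + 40 = 50.5; e = 50.4 − 50.5 = -0.1
m=50: ŷ = 10.5 + 50 = 60.5; e = 62.8 − 60.5 = 2.3
m=60: ŷ = 10.5 + 60 = 70.5; e = 69.3 − 70.5 = -1.2
m=70: ŷ = 10.5 + 70 = 80.5; e = 80.1 − 80.5 = -0.4
m=80: ŷ = 10.5 + 80 = 90.5; e = 88.2 − 90.5 = -2.3
m=90: ŷ = 10.5 + 90 = 100.5; e = 102.8 − 100.5 = 2.3
m=100: ŷ = 10.5 + 100 = 110.5; e = 108.5 − 110.5 = -2
m=110: ŷ = 10.5 + 110 = 120.5; e = 120.7 − 120.5 = 0.2
m=120: ŷ = 10.5 + 120 = 130.5; e = 131.7 − 130.5 = 1.2
|e| > 2.2: m=50 (|e|=2.3), m=80 (|e|=2.3), m=90 (|e|=2.3) → 3

3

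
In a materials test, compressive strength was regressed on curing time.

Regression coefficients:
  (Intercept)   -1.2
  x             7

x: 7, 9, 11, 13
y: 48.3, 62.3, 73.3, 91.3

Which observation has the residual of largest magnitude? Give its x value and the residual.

x=7: ŷ = -1.2 + 7·7 = 47.8; e = 48.3 − 47.8 = 0.5
x=9: ŷ = -1.2 + 7·9 = 61.8; e = 62.3 − 61.8 = 0.5
x=11: ŷ = -1.2 + 7·11 = 75.8; e = 73.3 − 75.8 = -2.5
x=13: ŷ = -1.2 + 7·13 = 89.8; e = 91.3 − 89.8 = 1.5
Largest |e| is 2.5 at x = 11, residual -2.5.

x = 11, e = -2.5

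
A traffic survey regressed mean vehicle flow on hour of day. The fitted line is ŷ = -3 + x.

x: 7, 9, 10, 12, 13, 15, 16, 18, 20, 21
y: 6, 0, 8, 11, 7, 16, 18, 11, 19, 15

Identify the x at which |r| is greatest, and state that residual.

x = 9, r = -6

x=7: ŷ = -3 + 7 = 4; r = 6 − 4 = 2
x=9: ŷ = -3 + 9 = 6; r = 0 − 6 = -6
x=10: ŷ = -3 + 10 = 7; r = 8 − 7 = 1
x=12: ŷ = -3 + 12 = 9; r = 11 − 9 = 2
x=13: ŷ = -3 + 13 = 10; r = 7 − 10 = -3
x=15: ŷ = -3 + 15 = 12; r = 16 − 12 = 4
x=16: ŷ = -3 + 16 = 13; r = 18 − 13 = 5
x=18: ŷ = -3 + 18 = 15; r = 11 − 15 = -4
x=20: ŷ = -3 + 20 = 17; r = 19 − 17 = 2
x=21: ŷ = -3 + 21 = 18; r = 15 − 18 = -3
Largest |r| is 6 at x = 9, residual -6.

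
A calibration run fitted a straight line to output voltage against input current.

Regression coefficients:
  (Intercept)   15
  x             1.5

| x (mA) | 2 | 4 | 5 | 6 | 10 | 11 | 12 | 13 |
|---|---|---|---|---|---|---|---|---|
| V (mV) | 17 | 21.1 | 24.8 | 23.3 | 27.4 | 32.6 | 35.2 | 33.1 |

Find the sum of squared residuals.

SSE = 21.56

x=2: ŷ = 15 + 1.5·2 = 18; e = 17 − 18 = -1
x=4: ŷ = 15 + 1.5·4 = 21; e = 21.1 − 21 = 0.1
x=5: ŷ = 15 + 1.5·5 = 22.5; e = 24.8 − 22.5 = 2.3
x=6: ŷ = 15 + 1.5·6 = 24; e = 23.3 − 24 = -0.7
x=10: ŷ = 15 + 1.5·10 = 30; e = 27.4 − 30 = -2.6
x=11: ŷ = 15 + 1.5·11 = 31.5; e = 32.6 − 31.5 = 1.1
x=12: ŷ = 15 + 1.5·12 = 33; e = 35.2 − 33 = 2.2
x=13: ŷ = 15 + 1.5·13 = 34.5; e = 33.1 − 34.5 = -1.4
SSE = 1 + 0.01 + 5.29 + 0.49 + 6.76 + 1.21 + 4.84 + 1.96 = 21.56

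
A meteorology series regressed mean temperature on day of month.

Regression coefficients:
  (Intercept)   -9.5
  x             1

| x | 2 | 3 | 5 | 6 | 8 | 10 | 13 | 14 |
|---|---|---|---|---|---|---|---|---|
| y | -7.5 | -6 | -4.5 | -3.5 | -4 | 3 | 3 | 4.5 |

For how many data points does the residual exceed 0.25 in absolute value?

4

x=2: ŷ = -9.5 + 2 = -7.5; r = -7.5 − (-7.5) = 0
x=3: ŷ = -9.5 + 3 = -6.5; r = -6 − (-6.5) = 0.5
x=5: ŷ = -9.5 + 5 = -4.5; r = -4.5 − (-4.5) = 0
x=6: ŷ = -9.5 + 6 = -3.5; r = -3.5 − (-3.5) = 0
x=8: ŷ = -9.5 + 8 = -1.5; r = -4 − (-1.5) = -2.5
x=10: ŷ = -9.5 + 10 = 0.5; r = 3 − 0.5 = 2.5
x=13: ŷ = -9.5 + 13 = 3.5; r = 3 − 3.5 = -0.5
x=14: ŷ = -9.5 + 14 = 4.5; r = 4.5 − 4.5 = 0
|r| > 0.25: x=3 (|r|=0.5), x=8 (|r|=2.5), x=10 (|r|=2.5), x=13 (|r|=0.5) → 4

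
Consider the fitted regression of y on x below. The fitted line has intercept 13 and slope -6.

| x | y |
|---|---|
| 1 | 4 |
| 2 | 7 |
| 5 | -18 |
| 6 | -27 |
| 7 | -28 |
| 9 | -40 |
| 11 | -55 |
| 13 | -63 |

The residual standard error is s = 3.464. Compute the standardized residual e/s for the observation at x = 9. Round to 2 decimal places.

ŷ = 13 − 6·9 = -41
e = -40 − (-41) = 1
e/s = 1 / 3.464 = 0.29

0.29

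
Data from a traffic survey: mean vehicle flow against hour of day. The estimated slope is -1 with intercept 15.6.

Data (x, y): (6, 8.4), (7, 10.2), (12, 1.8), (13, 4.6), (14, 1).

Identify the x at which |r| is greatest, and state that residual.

x=6: ŷ = 15.6 − 6 = 9.6; r = 8.4 − 9.6 = -1.2
x=7: ŷ = 15.6 − 7 = 8.6; r = 10.2 − 8.6 = 1.6
x=12: ŷ = 15.6 − 12 = 3.6; r = 1.8 − 3.6 = -1.8
x=13: ŷ = 15.6 − 13 = 2.6; r = 4.6 − 2.6 = 2
x=14: ŷ = 15.6 − 14 = 1.6; r = 1 − 1.6 = -0.6
Largest |r| is 2 at x = 13, residual 2.

x = 13, r = 2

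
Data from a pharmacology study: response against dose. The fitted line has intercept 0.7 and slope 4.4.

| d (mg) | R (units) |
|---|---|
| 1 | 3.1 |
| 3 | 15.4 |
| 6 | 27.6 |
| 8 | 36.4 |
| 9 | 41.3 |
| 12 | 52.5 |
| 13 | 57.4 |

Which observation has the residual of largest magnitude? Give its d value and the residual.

d = 1, e = -2

d=1: ŷ = 0.7 + 4.4·1 = 5.1; e = 3.1 − 5.1 = -2
d=3: ŷ = 0.7 + 4.4·3 = 13.9; e = 15.4 − 13.9 = 1.5
d=6: ŷ = 0.7 + 4.4·6 = 27.1; e = 27.6 − 27.1 = 0.5
d=8: ŷ = 0.7 + 4.4·8 = 35.9; e = 36.4 − 35.9 = 0.5
d=9: ŷ = 0.7 + 4.4·9 = 40.3; e = 41.3 − 40.3 = 1
d=12: ŷ = 0.7 + 4.4·12 = 53.5; e = 52.5 − 53.5 = -1
d=13: ŷ = 0.7 + 4.4·13 = 57.9; e = 57.4 − 57.9 = -0.5
Largest |e| is 2 at d = 1, residual -2.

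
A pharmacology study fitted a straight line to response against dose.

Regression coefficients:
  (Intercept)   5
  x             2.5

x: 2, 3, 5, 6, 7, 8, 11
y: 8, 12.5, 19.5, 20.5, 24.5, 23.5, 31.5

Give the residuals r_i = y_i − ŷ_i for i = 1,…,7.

x=2: ŷ = 5 + 2.5·2 = 10; r = 8 − 10 = -2
x=3: ŷ = 5 + 2.5·3 = 12.5; r = 12.5 − 12.5 = 0
x=5: ŷ = 5 + 2.5·5 = 17.5; r = 19.5 − 17.5 = 2
x=6: ŷ = 5 + 2.5·6 = 20; r = 20.5 − 20 = 0.5
x=7: ŷ = 5 + 2.5·7 = 22.5; r = 24.5 − 22.5 = 2
x=8: ŷ = 5 + 2.5·8 = 25; r = 23.5 − 25 = -1.5
x=11: ŷ = 5 + 2.5·11 = 32.5; r = 31.5 − 32.5 = -1

-2, 0, 2, 0.5, 2, -1.5, -1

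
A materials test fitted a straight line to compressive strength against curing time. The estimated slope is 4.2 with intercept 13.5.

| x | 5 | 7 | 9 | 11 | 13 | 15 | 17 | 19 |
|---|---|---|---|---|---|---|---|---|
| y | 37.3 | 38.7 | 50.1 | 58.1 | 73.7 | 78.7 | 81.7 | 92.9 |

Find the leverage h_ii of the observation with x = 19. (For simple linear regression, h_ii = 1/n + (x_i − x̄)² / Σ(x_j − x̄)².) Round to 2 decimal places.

h = 0.42

x̄ = (5 + 7 + 9 + 11 + 13 + 15 + 17 + 19)/8 = 12
Σ(x − x̄)² = 49 + 25 + 9 + 1 + 1 + 9 + 25 + 49 = 168
h = 1/8 + (7)²/168 = 0.125 + 0.291667 = 0.42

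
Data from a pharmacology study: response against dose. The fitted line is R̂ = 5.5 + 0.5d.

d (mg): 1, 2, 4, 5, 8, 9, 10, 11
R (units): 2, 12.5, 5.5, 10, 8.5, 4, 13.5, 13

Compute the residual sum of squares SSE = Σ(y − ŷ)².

SSE = 110

d=1: R̂ = 5.5 + 0.5·1 = 6; e = 2 − 6 = -4
d=2: R̂ = 5.5 + 0.5·2 = 6.5; e = 12.5 − 6.5 = 6
d=4: R̂ = 5.5 + 0.5·4 = 7.5; e = 5.5 − 7.5 = -2
d=5: R̂ = 5.5 + 0.5·5 = 8; e = 10 − 8 = 2
d=8: R̂ = 5.5 + 0.5·8 = 9.5; e = 8.5 − 9.5 = -1
d=9: R̂ = 5.5 + 0.5·9 = 10; e = 4 − 10 = -6
d=10: R̂ = 5.5 + 0.5·10 = 10.5; e = 13.5 − 10.5 = 3
d=11: R̂ = 5.5 + 0.5·11 = 11; e = 13 − 11 = 2
SSE = 16 + 36 + 4 + 4 + 1 + 36 + 9 + 4 = 110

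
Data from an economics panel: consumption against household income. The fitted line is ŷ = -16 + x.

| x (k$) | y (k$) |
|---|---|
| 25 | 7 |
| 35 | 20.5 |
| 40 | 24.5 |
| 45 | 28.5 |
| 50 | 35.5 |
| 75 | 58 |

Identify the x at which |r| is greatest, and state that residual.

x=25: ŷ = -16 + 25 = 9; r = 7 − 9 = -2
x=35: ŷ = -16 + 35 = 19; r = 20.5 − 19 = 1.5
x=40: ŷ = -16 + 40 = 24; r = 24.5 − 24 = 0.5
x=45: ŷ = -16 + 45 = 29; r = 28.5 − 29 = -0.5
x=50: ŷ = -16 + 50 = 34; r = 35.5 − 34 = 1.5
x=75: ŷ = -16 + 75 = 59; r = 58 − 59 = -1
Largest |r| is 2 at x = 25, residual -2.

x = 25, r = -2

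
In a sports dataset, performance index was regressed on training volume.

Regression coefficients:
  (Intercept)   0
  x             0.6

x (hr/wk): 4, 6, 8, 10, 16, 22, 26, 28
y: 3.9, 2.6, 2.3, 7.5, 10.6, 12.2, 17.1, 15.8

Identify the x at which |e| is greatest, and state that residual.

x=4: ŷ = 0.6·4 = 2.4; e = 3.9 − 2.4 = 1.5
x=6: ŷ = 0.6·6 = 3.6; e = 2.6 − 3.6 = -1
x=8: ŷ = 0.6·8 = 4.8; e = 2.3 − 4.8 = -2.5
x=10: ŷ = 0.6·10 = 6; e = 7.5 − 6 = 1.5
x=16: ŷ = 0.6·16 = 9.6; e = 10.6 − 9.6 = 1
x=22: ŷ = 0.6·22 = 13.2; e = 12.2 − 13.2 = -1
x=26: ŷ = 0.6·26 = 15.6; e = 17.1 − 15.6 = 1.5
x=28: ŷ = 0.6·28 = 16.8; e = 15.8 − 16.8 = -1
Largest |e| is 2.5 at x = 8, residual -2.5.

x = 8, e = -2.5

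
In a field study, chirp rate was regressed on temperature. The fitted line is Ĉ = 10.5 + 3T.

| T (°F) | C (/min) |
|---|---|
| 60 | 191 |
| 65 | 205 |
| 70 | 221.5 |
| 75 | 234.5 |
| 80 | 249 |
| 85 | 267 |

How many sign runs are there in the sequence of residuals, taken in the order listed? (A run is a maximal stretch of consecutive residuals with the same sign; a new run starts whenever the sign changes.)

5 runs

T=60: Ĉ = 10.5 + 3·60 = 190.5; e = 191 − 190.5 = 0.5
T=65: Ĉ = 10.5 + 3·65 = 205.5; e = 205 − 205.5 = -0.5
T=70: Ĉ = 10.5 + 3·70 = 220.5; e = 221.5 − 220.5 = 1
T=75: Ĉ = 10.5 + 3·75 = 235.5; e = 234.5 − 235.5 = -1
T=80: Ĉ = 10.5 + 3·80 = 250.5; e = 249 − 250.5 = -1.5
T=85: Ĉ = 10.5 + 3·85 = 265.5; e = 267 − 265.5 = 1.5
Signs: + − + − − +
Runs: +×1, −×1, +×1, −×2, +×1 → 5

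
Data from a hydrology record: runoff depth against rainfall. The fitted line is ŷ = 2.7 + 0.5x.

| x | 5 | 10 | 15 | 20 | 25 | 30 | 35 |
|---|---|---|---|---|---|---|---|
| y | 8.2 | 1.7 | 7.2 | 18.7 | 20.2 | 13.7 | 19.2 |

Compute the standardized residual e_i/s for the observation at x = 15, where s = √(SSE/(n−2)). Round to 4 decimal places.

-0.5839

x=5: ŷ = 2.7 + 0.5·5 = 5.2; e = 8.2 − 5.2 = 3
x=10: ŷ = 2.7 + 0.5·10 = 7.7; e = 1.7 − 7.7 = -6
x=15: ŷ = 2.7 + 0.5·15 = 10.2; e = 7.2 − 10.2 = -3
x=20: ŷ = 2.7 + 0.5·20 = 12.7; e = 18.7 − 12.7 = 6
x=25: ŷ = 2.7 + 0.5·25 = 15.2; e = 20.2 − 15.2 = 5
x=30: ŷ = 2.7 + 0.5·30 = 17.7; e = 13.7 − 17.7 = -4
x=35: ŷ = 2.7 + 0.5·35 = 20.2; e = 19.2 − 20.2 = -1
SSE = 9 + 36 + 9 + 36 + 25 + 16 + 1 = 132
s = √(132/5) = 5.13809
e/s = -3 / 5.13809 = -0.5839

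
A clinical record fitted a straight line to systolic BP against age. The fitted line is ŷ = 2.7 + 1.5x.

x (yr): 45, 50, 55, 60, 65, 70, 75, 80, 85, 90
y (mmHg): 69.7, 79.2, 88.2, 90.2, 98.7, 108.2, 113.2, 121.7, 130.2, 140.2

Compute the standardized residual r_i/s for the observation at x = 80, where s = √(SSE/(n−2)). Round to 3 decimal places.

-0.504

x=45: ŷ = 2.7 + 1.5·45 = 70.2; r = 69.7 − 70.2 = -0.5
x=50: ŷ = 2.7 + 1.5·50 = 77.7; r = 79.2 − 77.7 = 1.5
x=55: ŷ = 2.7 + 1.5·55 = 85.2; r = 88.2 − 85.2 = 3
x=60: ŷ = 2.7 + 1.5·60 = 92.7; r = 90.2 − 92.7 = -2.5
x=65: ŷ = 2.7 + 1.5·65 = 100.2; r = 98.7 − 100.2 = -1.5
x=70: ŷ = 2.7 + 1.5·70 = 107.7; r = 108.2 − 107.7 = 0.5
x=75: ŷ = 2.7 + 1.5·75 = 115.2; r = 113.2 − 115.2 = -2
x=80: ŷ = 2.7 + 1.5·80 = 122.7; r = 121.7 − 122.7 = -1
x=85: ŷ = 2.7 + 1.5·85 = 130.2; r = 130.2 − 130.2 = 0
x=90: ŷ = 2.7 + 1.5·90 = 137.7; r = 140.2 − 137.7 = 2.5
SSE = 0.25 + 2.25 + 9 + 6.25 + 2.25 + 0.25 + 4 + 1 + 0 + 6.25 = 31.5
s = √(31.5/8) = 1.98431
r/s = -1 / 1.98431 = -0.504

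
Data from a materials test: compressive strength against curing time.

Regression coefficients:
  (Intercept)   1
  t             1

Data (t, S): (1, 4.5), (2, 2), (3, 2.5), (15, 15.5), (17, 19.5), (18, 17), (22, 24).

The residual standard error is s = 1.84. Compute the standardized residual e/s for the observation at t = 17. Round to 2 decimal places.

0.82

ŷ = 1 + 17 = 18
e = 19.5 − 18 = 1.5
e/s = 1.5 / 1.84 = 0.82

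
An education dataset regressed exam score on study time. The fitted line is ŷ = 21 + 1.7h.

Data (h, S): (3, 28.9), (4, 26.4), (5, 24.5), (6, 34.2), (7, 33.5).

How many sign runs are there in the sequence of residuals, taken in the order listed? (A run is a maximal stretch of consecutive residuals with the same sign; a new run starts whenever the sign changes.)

h=3: ŷ = 21 + 1.7·3 = 26.1; r = 28.9 − 26.1 = 2.8
h=4: ŷ = 21 + 1.7·4 = 27.8; r = 26.4 − 27.8 = -1.4
h=5: ŷ = 21 + 1.7·5 = 29.5; r = 24.5 − 29.5 = -5
h=6: ŷ = 21 + 1.7·6 = 31.2; r = 34.2 − 31.2 = 3
h=7: ŷ = 21 + 1.7·7 = 32.9; r = 33.5 − 32.9 = 0.6
Signs: + − − + +
Runs: +×1, −×2, +×2 → 3

3 runs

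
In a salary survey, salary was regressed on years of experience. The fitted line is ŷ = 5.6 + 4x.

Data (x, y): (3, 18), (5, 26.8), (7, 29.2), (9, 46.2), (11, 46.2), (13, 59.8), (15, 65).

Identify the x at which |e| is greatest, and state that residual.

x=3: ŷ = 5.6 + 4·3 = 17.6; e = 18 − 17.6 = 0.4
x=5: ŷ = 5.6 + 4·5 = 25.6; e = 26.8 − 25.6 = 1.2
x=7: ŷ = 5.6 + 4·7 = 33.6; e = 29.2 − 33.6 = -4.4
x=9: ŷ = 5.6 + 4·9 = 41.6; e = 46.2 − 41.6 = 4.6
x=11: ŷ = 5.6 + 4·11 = 49.6; e = 46.2 − 49.6 = -3.4
x=13: ŷ = 5.6 + 4·13 = 57.6; e = 59.8 − 57.6 = 2.2
x=15: ŷ = 5.6 + 4·15 = 65.6; e = 65 − 65.6 = -0.6
Largest |e| is 4.6 at x = 9, residual 4.6.

x = 9, e = 4.6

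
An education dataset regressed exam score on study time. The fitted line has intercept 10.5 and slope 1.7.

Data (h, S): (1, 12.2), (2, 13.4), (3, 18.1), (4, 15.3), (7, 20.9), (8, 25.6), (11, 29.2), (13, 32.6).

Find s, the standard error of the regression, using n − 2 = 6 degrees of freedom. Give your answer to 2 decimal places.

s = 1.58

h=1: ŷ = 10.5 + 1.7·1 = 12.2; e = 12.2 − 12.2 = 0
h=2: ŷ = 10.5 + 1.7·2 = 13.9; e = 13.4 − 13.9 = -0.5
h=3: ŷ = 10.5 + 1.7·3 = 15.6; e = 18.1 − 15.6 = 2.5
h=4: ŷ = 10.5 + 1.7·4 = 17.3; e = 15.3 − 17.3 = -2
h=7: ŷ = 10.5 + 1.7·7 = 22.4; e = 20.9 − 22.4 = -1.5
h=8: ŷ = 10.5 + 1.7·8 = 24.1; e = 25.6 − 24.1 = 1.5
h=11: ŷ = 10.5 + 1.7·11 = 29.2; e = 29.2 − 29.2 = 0
h=13: ŷ = 10.5 + 1.7·13 = 32.6; e = 32.6 − 32.6 = 0
SSE = 0 + 0.25 + 6.25 + 4 + 2.25 + 2.25 + 0 + 0 = 15
s = √(15/6) = √2.5 ≈ 1.58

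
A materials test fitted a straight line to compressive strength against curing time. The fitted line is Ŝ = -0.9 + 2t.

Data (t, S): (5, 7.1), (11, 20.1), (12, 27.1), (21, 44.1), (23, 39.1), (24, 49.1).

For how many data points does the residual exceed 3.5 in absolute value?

2

t=5: Ŝ = -0.9 + 2·5 = 9.1; e = 7.1 − 9.1 = -2
t=11: Ŝ = -0.9 + 2·11 = 21.1; e = 20.1 − 21.1 = -1
t=12: Ŝ = -0.9 + 2·12 = 23.1; e = 27.1 − 23.1 = 4
t=21: Ŝ = -0.9 + 2·21 = 41.1; e = 44.1 − 41.1 = 3
t=23: Ŝ = -0.9 + 2·23 = 45.1; e = 39.1 − 45.1 = -6
t=24: Ŝ = -0.9 + 2·24 = 47.1; e = 49.1 − 47.1 = 2
|e| > 3.5: t=12 (|e|=4), t=23 (|e|=6) → 2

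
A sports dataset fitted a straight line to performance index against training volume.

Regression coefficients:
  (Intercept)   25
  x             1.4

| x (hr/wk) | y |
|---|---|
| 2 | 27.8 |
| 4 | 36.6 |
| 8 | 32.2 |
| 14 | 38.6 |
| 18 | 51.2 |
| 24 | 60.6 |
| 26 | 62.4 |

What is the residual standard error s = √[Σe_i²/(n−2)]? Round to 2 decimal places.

x=2: ŷ = 25 + 1.4·2 = 27.8; e = 27.8 − 27.8 = 0
x=4: ŷ = 25 + 1.4·4 = 30.6; e = 36.6 − 30.6 = 6
x=8: ŷ = 25 + 1.4·8 = 36.2; e = 32.2 − 36.2 = -4
x=14: ŷ = 25 + 1.4·14 = 44.6; e = 38.6 − 44.6 = -6
x=18: ŷ = 25 + 1.4·18 = 50.2; e = 51.2 − 50.2 = 1
x=24: ŷ = 25 + 1.4·24 = 58.6; e = 60.6 − 58.6 = 2
x=26: ŷ = 25 + 1.4·26 = 61.4; e = 62.4 − 61.4 = 1
SSE = 0 + 36 + 16 + 36 + 1 + 4 + 1 = 94
s = √(94/5) = √18.8 ≈ 4.34

s = 4.34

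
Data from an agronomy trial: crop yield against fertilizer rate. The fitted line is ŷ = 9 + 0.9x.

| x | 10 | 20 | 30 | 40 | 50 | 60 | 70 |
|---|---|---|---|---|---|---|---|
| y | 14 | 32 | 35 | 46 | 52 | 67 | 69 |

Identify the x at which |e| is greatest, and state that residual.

x=10: ŷ = 9 + 0.9·10 = 18; e = 14 − 18 = -4
x=20: ŷ = 9 + 0.9·20 = 27; e = 32 − 27 = 5
x=30: ŷ = 9 + 0.9·30 = 36; e = 35 − 36 = -1
x=40: ŷ = 9 + 0.9·40 = 45; e = 46 − 45 = 1
x=50: ŷ = 9 + 0.9·50 = 54; e = 52 − 54 = -2
x=60: ŷ = 9 + 0.9·60 = 63; e = 67 − 63 = 4
x=70: ŷ = 9 + 0.9·70 = 72; e = 69 − 72 = -3
Largest |e| is 5 at x = 20, residual 5.

x = 20, e = 5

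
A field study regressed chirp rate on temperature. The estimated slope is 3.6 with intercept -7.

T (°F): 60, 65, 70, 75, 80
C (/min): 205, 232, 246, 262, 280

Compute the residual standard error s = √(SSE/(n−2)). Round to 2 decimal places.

T=60: ŷ = -7 + 3.6·60 = 209; r = 205 − 209 = -4
T=65: ŷ = -7 + 3.6·65 = 227; r = 232 − 227 = 5
T=70: ŷ = -7 + 3.6·70 = 245; r = 246 − 245 = 1
T=75: ŷ = -7 + 3.6·75 = 263; r = 262 − 263 = -1
T=80: ŷ = -7 + 3.6·80 = 281; r = 280 − 281 = -1
SSE = 16 + 25 + 1 + 1 + 1 = 44
s = √(44/3) = √14.6667 ≈ 3.83

s = 3.83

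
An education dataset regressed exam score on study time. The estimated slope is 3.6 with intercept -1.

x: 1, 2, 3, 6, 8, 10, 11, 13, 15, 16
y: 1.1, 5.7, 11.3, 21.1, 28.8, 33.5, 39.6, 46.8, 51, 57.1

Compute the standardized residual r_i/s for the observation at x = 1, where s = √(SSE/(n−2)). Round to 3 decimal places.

x=1: ŷ = -1 + 3.6·1 = 2.6; r = 1.1 − 2.6 = -1.5
x=2: ŷ = -1 + 3.6·2 = 6.2; r = 5.7 − 6.2 = -0.5
x=3: ŷ = -1 + 3.6·3 = 9.8; r = 11.3 − 9.8 = 1.5
x=6: ŷ = -1 + 3.6·6 = 20.6; r = 21.1 − 20.6 = 0.5
x=8: ŷ = -1 + 3.6·8 = 27.8; r = 28.8 − 27.8 = 1
x=10: ŷ = -1 + 3.6·10 = 35; r = 33.5 − 35 = -1.5
x=11: ŷ = -1 + 3.6·11 = 38.6; r = 39.6 − 38.6 = 1
x=13: ŷ = -1 + 3.6·13 = 45.8; r = 46.8 − 45.8 = 1
x=15: ŷ = -1 + 3.6·15 = 53; r = 51 − 53 = -2
x=16: ŷ = -1 + 3.6·16 = 56.6; r = 57.1 − 56.6 = 0.5
SSE = 2.25 + 0.25 + 2.25 + 0.25 + 1 + 2.25 + 1 + 1 + 4 + 0.25 = 14.5
s = √(14.5/8) = 1.34629
r/s = -1.5 / 1.34629 = -1.114

-1.114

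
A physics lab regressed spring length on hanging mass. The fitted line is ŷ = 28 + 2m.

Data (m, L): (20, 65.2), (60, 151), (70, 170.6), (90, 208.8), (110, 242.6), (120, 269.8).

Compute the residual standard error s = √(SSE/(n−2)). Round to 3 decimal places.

s = 3.763

m=20: ŷ = 28 + 2·20 = 68; r = 65.2 − 68 = -2.8
m=60: ŷ = 28 + 2·60 = 148; r = 151 − 148 = 3
m=70: ŷ = 28 + 2·70 = 168; r = 170.6 − 168 = 2.6
m=90: ŷ = 28 + 2·90 = 208; r = 208.8 − 208 = 0.8
m=110: ŷ = 28 + 2·110 = 248; r = 242.6 − 248 = -5.4
m=120: ŷ = 28 + 2·120 = 268; r = 269.8 − 268 = 1.8
SSE = 7.84 + 9 + 6.76 + 0.64 + 29.16 + 3.24 = 56.64
s = √(56.64/4) = √14.16 ≈ 3.763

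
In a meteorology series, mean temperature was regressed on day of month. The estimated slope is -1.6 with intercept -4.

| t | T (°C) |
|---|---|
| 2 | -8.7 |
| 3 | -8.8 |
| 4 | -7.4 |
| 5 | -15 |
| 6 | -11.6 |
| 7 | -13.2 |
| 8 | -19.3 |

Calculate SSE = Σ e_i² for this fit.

t=2: T̂ = -4 − 1.6·2 = -7.2; e = -8.7 − (-7.2) = -1.5
t=3: T̂ = -4 − 1.6·3 = -8.8; e = -8.8 − (-8.8) = 0
t=4: T̂ = -4 − 1.6·4 = -10.4; e = -7.4 − (-10.4) = 3
t=5: T̂ = -4 − 1.6·5 = -12; e = -15 − (-12) = -3
t=6: T̂ = -4 − 1.6·6 = -13.6; e = -11.6 − (-13.6) = 2
t=7: T̂ = -4 − 1.6·7 = -15.2; e = -13.2 − (-15.2) = 2
t=8: T̂ = -4 − 1.6·8 = -16.8; e = -19.3 − (-16.8) = -2.5
SSE = 2.25 + 0 + 9 + 9 + 4 + 4 + 6.25 = 34.5

SSE = 34.5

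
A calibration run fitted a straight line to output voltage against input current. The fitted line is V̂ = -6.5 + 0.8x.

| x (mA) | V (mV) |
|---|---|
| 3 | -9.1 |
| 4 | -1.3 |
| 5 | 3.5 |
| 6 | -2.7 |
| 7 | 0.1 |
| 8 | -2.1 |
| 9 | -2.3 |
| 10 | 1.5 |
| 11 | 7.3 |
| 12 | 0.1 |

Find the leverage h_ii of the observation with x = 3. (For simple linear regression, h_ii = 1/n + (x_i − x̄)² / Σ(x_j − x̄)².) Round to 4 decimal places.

x̄ = (3 + 4 + 5 + 6 + 7 + 8 + 9 + 10 + 11 + 12)/10 = 7.5
Σ(x − x̄)² = 20.25 + 12.25 + 6.25 + 2.25 + 0.25 + 0.25 + 2.25 + 6.25 + 12.25 + 20.25 = 82.5
h = 1/10 + (-4.5)²/82.5 = 0.1 + 0.245455 = 0.3455

h = 0.3455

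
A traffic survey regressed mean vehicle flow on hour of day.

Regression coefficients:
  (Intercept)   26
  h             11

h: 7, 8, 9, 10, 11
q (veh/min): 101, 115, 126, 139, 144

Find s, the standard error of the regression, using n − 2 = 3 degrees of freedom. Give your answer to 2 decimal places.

s = 2.83

h=7: ŷ = 26 + 11·7 = 103; r = 101 − 103 = -2
h=8: ŷ = 26 + 11·8 = 114; r = 115 − 114 = 1
h=9: ŷ = 26 + 11·9 = 125; r = 126 − 125 = 1
h=10: ŷ = 26 + 11·10 = 136; r = 139 − 136 = 3
h=11: ŷ = 26 + 11·11 = 147; r = 144 − 147 = -3
SSE = 4 + 1 + 1 + 9 + 9 = 24
s = √(24/3) = √8 ≈ 2.83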